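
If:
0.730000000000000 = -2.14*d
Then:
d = -0.34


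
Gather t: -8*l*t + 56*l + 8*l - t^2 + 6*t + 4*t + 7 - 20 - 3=64*l - t^2 + t*(10 - 8*l) - 16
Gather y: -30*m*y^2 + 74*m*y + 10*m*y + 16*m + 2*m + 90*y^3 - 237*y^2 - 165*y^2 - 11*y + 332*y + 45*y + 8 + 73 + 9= 18*m + 90*y^3 + y^2*(-30*m - 402) + y*(84*m + 366) + 90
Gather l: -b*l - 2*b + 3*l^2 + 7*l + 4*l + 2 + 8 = -2*b + 3*l^2 + l*(11 - b) + 10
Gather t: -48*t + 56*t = 8*t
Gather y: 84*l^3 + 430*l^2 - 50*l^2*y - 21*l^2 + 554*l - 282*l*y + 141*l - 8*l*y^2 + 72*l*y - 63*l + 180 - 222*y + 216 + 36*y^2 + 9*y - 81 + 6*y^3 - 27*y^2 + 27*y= 84*l^3 + 409*l^2 + 632*l + 6*y^3 + y^2*(9 - 8*l) + y*(-50*l^2 - 210*l - 186) + 315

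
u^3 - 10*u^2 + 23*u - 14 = (u - 7)*(u - 2)*(u - 1)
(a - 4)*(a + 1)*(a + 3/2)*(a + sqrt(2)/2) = a^4 - 3*a^3/2 + sqrt(2)*a^3/2 - 17*a^2/2 - 3*sqrt(2)*a^2/4 - 17*sqrt(2)*a/4 - 6*a - 3*sqrt(2)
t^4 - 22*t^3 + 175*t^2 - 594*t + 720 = (t - 8)*(t - 6)*(t - 5)*(t - 3)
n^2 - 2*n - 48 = (n - 8)*(n + 6)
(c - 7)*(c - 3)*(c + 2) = c^3 - 8*c^2 + c + 42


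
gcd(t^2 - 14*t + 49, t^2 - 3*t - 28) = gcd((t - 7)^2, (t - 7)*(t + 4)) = t - 7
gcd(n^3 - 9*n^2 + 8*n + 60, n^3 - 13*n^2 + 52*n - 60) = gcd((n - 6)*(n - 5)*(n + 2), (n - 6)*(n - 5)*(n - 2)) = n^2 - 11*n + 30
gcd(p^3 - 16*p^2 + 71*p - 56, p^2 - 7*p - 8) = p - 8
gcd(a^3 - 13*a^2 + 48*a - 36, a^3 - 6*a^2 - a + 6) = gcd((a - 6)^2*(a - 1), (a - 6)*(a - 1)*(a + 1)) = a^2 - 7*a + 6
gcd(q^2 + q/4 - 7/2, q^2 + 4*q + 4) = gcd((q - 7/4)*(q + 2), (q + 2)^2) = q + 2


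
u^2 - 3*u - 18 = (u - 6)*(u + 3)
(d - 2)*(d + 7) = d^2 + 5*d - 14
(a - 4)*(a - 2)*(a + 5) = a^3 - a^2 - 22*a + 40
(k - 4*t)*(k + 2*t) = k^2 - 2*k*t - 8*t^2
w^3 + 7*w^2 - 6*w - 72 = (w - 3)*(w + 4)*(w + 6)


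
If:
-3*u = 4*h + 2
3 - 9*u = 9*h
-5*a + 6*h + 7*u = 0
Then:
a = 16/15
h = -3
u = 10/3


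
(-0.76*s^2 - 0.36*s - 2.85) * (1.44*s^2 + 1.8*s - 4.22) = -1.0944*s^4 - 1.8864*s^3 - 1.5448*s^2 - 3.6108*s + 12.027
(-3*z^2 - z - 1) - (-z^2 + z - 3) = -2*z^2 - 2*z + 2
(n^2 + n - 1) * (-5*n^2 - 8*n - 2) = -5*n^4 - 13*n^3 - 5*n^2 + 6*n + 2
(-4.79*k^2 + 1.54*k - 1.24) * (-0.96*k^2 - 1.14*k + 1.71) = 4.5984*k^4 + 3.9822*k^3 - 8.7561*k^2 + 4.047*k - 2.1204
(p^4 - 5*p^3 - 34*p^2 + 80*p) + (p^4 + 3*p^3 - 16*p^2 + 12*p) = 2*p^4 - 2*p^3 - 50*p^2 + 92*p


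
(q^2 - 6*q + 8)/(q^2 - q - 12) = (q - 2)/(q + 3)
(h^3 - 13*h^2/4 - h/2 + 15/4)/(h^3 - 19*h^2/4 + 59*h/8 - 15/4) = 2*(h^2 - 2*h - 3)/(2*h^2 - 7*h + 6)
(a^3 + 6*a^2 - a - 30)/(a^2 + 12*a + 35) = (a^2 + a - 6)/(a + 7)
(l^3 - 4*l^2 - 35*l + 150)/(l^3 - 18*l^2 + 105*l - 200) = (l + 6)/(l - 8)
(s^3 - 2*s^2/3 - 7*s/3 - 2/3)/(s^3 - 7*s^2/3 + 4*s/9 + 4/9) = 3*(s + 1)/(3*s - 2)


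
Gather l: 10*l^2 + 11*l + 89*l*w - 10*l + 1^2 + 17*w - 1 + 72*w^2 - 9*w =10*l^2 + l*(89*w + 1) + 72*w^2 + 8*w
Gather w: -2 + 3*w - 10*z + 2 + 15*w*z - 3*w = 15*w*z - 10*z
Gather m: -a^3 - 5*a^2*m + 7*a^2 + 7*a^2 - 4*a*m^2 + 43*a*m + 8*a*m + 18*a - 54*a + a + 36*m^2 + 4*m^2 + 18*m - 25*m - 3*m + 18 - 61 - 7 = -a^3 + 14*a^2 - 35*a + m^2*(40 - 4*a) + m*(-5*a^2 + 51*a - 10) - 50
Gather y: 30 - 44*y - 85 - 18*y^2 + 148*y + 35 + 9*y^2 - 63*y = -9*y^2 + 41*y - 20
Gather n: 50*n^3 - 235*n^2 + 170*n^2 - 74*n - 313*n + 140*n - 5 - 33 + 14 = 50*n^3 - 65*n^2 - 247*n - 24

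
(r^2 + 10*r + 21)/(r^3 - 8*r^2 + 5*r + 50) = (r^2 + 10*r + 21)/(r^3 - 8*r^2 + 5*r + 50)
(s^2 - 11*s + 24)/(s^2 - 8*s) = (s - 3)/s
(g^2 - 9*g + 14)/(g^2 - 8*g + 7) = (g - 2)/(g - 1)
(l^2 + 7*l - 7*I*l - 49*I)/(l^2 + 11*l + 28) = (l - 7*I)/(l + 4)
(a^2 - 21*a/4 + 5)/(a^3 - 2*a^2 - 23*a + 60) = (a - 5/4)/(a^2 + 2*a - 15)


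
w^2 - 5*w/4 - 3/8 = (w - 3/2)*(w + 1/4)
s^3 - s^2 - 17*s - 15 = (s - 5)*(s + 1)*(s + 3)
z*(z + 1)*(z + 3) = z^3 + 4*z^2 + 3*z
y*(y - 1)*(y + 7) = y^3 + 6*y^2 - 7*y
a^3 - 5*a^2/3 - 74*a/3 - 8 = (a - 6)*(a + 1/3)*(a + 4)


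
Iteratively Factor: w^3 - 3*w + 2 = (w - 1)*(w^2 + w - 2) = (w - 1)*(w + 2)*(w - 1)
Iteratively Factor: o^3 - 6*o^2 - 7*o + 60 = (o + 3)*(o^2 - 9*o + 20) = (o - 5)*(o + 3)*(o - 4)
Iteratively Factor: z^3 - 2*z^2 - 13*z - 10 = (z + 2)*(z^2 - 4*z - 5) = (z + 1)*(z + 2)*(z - 5)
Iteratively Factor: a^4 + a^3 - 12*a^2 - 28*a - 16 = (a + 1)*(a^3 - 12*a - 16) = (a - 4)*(a + 1)*(a^2 + 4*a + 4) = (a - 4)*(a + 1)*(a + 2)*(a + 2)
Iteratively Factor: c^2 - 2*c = (c - 2)*(c)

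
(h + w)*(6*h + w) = 6*h^2 + 7*h*w + w^2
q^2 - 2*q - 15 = (q - 5)*(q + 3)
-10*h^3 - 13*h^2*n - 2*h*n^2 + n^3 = (-5*h + n)*(h + n)*(2*h + n)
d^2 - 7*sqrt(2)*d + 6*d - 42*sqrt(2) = (d + 6)*(d - 7*sqrt(2))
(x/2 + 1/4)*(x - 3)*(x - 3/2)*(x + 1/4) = x^4/2 - 15*x^3/8 + 5*x^2/8 + 45*x/32 + 9/32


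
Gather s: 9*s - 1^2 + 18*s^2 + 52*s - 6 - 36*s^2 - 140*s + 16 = -18*s^2 - 79*s + 9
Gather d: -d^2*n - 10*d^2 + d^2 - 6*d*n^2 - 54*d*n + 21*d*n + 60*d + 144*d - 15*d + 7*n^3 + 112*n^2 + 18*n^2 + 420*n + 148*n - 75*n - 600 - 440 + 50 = d^2*(-n - 9) + d*(-6*n^2 - 33*n + 189) + 7*n^3 + 130*n^2 + 493*n - 990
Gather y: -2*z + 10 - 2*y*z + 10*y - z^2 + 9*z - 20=y*(10 - 2*z) - z^2 + 7*z - 10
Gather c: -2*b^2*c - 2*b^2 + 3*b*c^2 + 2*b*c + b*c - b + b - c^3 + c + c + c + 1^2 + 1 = -2*b^2 + 3*b*c^2 - c^3 + c*(-2*b^2 + 3*b + 3) + 2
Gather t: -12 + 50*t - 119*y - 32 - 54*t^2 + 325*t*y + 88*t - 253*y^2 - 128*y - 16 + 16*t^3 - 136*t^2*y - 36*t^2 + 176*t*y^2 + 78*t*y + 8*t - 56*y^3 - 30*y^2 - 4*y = 16*t^3 + t^2*(-136*y - 90) + t*(176*y^2 + 403*y + 146) - 56*y^3 - 283*y^2 - 251*y - 60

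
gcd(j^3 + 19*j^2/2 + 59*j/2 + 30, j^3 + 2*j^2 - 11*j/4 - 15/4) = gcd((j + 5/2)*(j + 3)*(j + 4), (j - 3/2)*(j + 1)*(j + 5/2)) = j + 5/2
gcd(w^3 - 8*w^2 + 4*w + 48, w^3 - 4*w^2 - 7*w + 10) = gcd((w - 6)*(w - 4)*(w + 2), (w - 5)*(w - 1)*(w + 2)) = w + 2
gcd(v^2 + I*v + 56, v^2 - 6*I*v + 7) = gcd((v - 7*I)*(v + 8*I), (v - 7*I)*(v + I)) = v - 7*I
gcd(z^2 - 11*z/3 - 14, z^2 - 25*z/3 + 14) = z - 6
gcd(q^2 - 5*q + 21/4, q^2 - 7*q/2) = q - 7/2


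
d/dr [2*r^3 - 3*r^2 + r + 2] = 6*r^2 - 6*r + 1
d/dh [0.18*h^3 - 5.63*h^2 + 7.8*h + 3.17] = 0.54*h^2 - 11.26*h + 7.8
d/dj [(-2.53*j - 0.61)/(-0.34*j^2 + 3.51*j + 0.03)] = (-0.8602*j^2 - 0.4148*j + 2.0652)/(0.1156*j^4 - 2.3868*j^3 + 12.2997*j^2 + 0.2106*j + 0.0009)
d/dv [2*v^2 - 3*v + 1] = 4*v - 3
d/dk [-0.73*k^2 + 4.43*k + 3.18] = 4.43 - 1.46*k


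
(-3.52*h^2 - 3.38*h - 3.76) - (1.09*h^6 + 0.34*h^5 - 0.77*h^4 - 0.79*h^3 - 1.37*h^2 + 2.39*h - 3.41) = -1.09*h^6 - 0.34*h^5 + 0.77*h^4 + 0.79*h^3 - 2.15*h^2 - 5.77*h - 0.35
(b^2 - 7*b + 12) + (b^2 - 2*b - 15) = 2*b^2 - 9*b - 3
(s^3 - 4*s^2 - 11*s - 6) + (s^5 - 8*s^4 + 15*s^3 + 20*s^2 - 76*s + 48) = s^5 - 8*s^4 + 16*s^3 + 16*s^2 - 87*s + 42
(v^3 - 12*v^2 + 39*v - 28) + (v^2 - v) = v^3 - 11*v^2 + 38*v - 28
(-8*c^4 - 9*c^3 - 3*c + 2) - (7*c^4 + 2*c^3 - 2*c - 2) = -15*c^4 - 11*c^3 - c + 4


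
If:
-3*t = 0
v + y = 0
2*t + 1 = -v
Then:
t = 0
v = -1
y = 1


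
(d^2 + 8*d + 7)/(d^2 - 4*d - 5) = (d + 7)/(d - 5)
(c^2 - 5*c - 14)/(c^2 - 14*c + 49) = (c + 2)/(c - 7)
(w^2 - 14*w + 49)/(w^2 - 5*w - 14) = (w - 7)/(w + 2)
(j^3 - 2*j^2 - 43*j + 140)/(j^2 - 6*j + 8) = (j^2 + 2*j - 35)/(j - 2)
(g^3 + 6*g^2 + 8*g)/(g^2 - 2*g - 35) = g*(g^2 + 6*g + 8)/(g^2 - 2*g - 35)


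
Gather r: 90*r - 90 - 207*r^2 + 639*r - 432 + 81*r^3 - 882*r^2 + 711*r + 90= 81*r^3 - 1089*r^2 + 1440*r - 432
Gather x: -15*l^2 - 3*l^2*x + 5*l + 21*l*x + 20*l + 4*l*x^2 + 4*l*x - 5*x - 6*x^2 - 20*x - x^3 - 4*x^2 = -15*l^2 + 25*l - x^3 + x^2*(4*l - 10) + x*(-3*l^2 + 25*l - 25)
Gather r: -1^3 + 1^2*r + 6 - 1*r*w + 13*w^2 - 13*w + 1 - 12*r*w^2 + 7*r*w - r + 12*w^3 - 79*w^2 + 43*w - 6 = r*(-12*w^2 + 6*w) + 12*w^3 - 66*w^2 + 30*w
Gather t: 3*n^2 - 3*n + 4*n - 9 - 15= 3*n^2 + n - 24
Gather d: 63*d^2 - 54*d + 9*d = 63*d^2 - 45*d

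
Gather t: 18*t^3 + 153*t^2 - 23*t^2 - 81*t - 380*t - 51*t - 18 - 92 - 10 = 18*t^3 + 130*t^2 - 512*t - 120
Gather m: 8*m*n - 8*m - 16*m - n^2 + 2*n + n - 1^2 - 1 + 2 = m*(8*n - 24) - n^2 + 3*n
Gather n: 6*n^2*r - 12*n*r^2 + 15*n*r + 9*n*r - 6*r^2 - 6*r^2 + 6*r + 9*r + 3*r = 6*n^2*r + n*(-12*r^2 + 24*r) - 12*r^2 + 18*r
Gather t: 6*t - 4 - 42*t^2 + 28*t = -42*t^2 + 34*t - 4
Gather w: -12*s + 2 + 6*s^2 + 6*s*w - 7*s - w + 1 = 6*s^2 - 19*s + w*(6*s - 1) + 3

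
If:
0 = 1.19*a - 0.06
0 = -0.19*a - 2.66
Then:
No Solution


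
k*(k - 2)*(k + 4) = k^3 + 2*k^2 - 8*k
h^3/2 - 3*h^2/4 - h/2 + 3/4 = (h/2 + 1/2)*(h - 3/2)*(h - 1)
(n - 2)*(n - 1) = n^2 - 3*n + 2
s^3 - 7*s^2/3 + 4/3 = (s - 2)*(s - 1)*(s + 2/3)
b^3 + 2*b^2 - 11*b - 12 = (b - 3)*(b + 1)*(b + 4)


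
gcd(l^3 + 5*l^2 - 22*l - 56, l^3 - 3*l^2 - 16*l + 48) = l - 4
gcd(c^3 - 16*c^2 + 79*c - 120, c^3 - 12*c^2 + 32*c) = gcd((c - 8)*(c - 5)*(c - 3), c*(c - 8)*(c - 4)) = c - 8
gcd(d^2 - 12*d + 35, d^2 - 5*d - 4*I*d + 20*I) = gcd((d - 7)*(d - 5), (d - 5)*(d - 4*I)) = d - 5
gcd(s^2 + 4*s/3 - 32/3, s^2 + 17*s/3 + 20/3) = s + 4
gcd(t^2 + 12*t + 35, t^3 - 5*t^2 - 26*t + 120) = t + 5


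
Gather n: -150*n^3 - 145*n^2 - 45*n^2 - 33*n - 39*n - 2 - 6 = -150*n^3 - 190*n^2 - 72*n - 8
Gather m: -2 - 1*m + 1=-m - 1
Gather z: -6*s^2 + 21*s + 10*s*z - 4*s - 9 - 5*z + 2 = -6*s^2 + 17*s + z*(10*s - 5) - 7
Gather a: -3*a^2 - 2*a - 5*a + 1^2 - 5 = -3*a^2 - 7*a - 4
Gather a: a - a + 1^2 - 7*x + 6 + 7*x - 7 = 0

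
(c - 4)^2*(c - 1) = c^3 - 9*c^2 + 24*c - 16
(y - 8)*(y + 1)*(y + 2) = y^3 - 5*y^2 - 22*y - 16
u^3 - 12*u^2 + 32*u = u*(u - 8)*(u - 4)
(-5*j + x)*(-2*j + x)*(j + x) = 10*j^3 + 3*j^2*x - 6*j*x^2 + x^3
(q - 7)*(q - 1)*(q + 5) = q^3 - 3*q^2 - 33*q + 35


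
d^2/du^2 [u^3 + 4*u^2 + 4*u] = 6*u + 8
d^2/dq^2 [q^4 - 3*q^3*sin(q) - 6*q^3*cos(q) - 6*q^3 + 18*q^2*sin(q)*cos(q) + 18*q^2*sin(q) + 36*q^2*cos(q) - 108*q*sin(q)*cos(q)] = 3*q^3*sin(q) + 6*q^3*cos(q) + 18*q^2*sin(q) - 36*q^2*sin(2*q) - 54*q^2*cos(q) + 12*q^2 - 162*q*sin(q) + 216*q*sin(2*q) + 36*q*cos(q) + 72*q*cos(2*q) - 36*q + 36*sin(q) + 18*sin(2*q) + 72*cos(q) - 216*cos(2*q)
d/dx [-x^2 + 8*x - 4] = 8 - 2*x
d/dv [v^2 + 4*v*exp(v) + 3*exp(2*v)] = 4*v*exp(v) + 2*v + 6*exp(2*v) + 4*exp(v)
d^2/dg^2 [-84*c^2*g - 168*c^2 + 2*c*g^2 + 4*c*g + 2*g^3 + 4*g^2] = 4*c + 12*g + 8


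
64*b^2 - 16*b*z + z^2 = (-8*b + z)^2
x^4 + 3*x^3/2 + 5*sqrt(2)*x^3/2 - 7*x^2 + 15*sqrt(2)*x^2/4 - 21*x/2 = x*(x + 3/2)*(x - sqrt(2))*(x + 7*sqrt(2)/2)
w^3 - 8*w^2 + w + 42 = (w - 7)*(w - 3)*(w + 2)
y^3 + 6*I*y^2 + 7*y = y*(y - I)*(y + 7*I)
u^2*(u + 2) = u^3 + 2*u^2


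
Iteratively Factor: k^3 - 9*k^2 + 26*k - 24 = (k - 4)*(k^2 - 5*k + 6) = (k - 4)*(k - 2)*(k - 3)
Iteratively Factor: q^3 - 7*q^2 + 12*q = (q)*(q^2 - 7*q + 12) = q*(q - 4)*(q - 3)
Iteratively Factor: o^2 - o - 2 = (o + 1)*(o - 2)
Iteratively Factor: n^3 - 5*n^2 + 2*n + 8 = (n - 4)*(n^2 - n - 2) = (n - 4)*(n + 1)*(n - 2)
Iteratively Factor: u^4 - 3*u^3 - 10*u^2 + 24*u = (u - 2)*(u^3 - u^2 - 12*u) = u*(u - 2)*(u^2 - u - 12) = u*(u - 2)*(u + 3)*(u - 4)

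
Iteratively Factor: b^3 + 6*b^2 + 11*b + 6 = (b + 2)*(b^2 + 4*b + 3) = (b + 1)*(b + 2)*(b + 3)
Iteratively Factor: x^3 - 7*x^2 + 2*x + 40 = (x - 5)*(x^2 - 2*x - 8) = (x - 5)*(x - 4)*(x + 2)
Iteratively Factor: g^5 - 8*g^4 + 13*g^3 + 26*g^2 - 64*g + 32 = (g - 1)*(g^4 - 7*g^3 + 6*g^2 + 32*g - 32) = (g - 4)*(g - 1)*(g^3 - 3*g^2 - 6*g + 8) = (g - 4)*(g - 1)^2*(g^2 - 2*g - 8) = (g - 4)*(g - 1)^2*(g + 2)*(g - 4)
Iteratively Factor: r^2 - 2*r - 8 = (r + 2)*(r - 4)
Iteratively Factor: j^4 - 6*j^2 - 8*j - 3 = (j - 3)*(j^3 + 3*j^2 + 3*j + 1) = (j - 3)*(j + 1)*(j^2 + 2*j + 1) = (j - 3)*(j + 1)^2*(j + 1)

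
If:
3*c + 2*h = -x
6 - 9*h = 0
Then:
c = -x/3 - 4/9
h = 2/3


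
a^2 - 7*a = a*(a - 7)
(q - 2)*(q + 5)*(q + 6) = q^3 + 9*q^2 + 8*q - 60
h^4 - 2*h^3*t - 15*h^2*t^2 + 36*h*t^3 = h*(h - 3*t)^2*(h + 4*t)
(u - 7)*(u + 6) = u^2 - u - 42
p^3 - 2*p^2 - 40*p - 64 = (p - 8)*(p + 2)*(p + 4)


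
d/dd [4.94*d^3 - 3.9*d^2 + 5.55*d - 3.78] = 14.82*d^2 - 7.8*d + 5.55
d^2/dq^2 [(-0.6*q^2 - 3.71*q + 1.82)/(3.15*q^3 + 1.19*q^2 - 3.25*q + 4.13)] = (-11.907*q^6 - 220.87485*q^5 + 96.4107899999999*q^4 + 127.325408*q^3 + 500.546172*q^2 - 74.895618*q - 99.505238)/(31.255875*q^9 + 35.423325*q^8 - 83.36223*q^7 + 51.529184*q^6 + 178.89648*q^5 - 198.431646*q^4 + 31.02293*q^3 + 191.762508*q^2 - 166.304775*q + 70.444997)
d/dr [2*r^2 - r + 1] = 4*r - 1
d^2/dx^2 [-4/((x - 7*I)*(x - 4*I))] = 8*(-(x - 7*I)^2 - (x - 7*I)*(x - 4*I) - (x - 4*I)^2)/((x - 7*I)^3*(x - 4*I)^3)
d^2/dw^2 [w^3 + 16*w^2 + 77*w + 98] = 6*w + 32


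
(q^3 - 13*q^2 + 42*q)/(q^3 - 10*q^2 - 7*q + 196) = q*(q - 6)/(q^2 - 3*q - 28)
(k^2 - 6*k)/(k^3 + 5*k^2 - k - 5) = k*(k - 6)/(k^3 + 5*k^2 - k - 5)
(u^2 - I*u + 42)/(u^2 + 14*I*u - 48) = (u - 7*I)/(u + 8*I)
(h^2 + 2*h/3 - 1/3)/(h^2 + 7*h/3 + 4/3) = (3*h - 1)/(3*h + 4)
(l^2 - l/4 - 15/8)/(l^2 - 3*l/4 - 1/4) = (-8*l^2 + 2*l + 15)/(2*(-4*l^2 + 3*l + 1))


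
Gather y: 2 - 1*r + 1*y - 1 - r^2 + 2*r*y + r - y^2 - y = -r^2 + 2*r*y - y^2 + 1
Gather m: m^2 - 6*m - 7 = m^2 - 6*m - 7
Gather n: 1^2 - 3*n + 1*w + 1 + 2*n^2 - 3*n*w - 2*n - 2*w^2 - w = 2*n^2 + n*(-3*w - 5) - 2*w^2 + 2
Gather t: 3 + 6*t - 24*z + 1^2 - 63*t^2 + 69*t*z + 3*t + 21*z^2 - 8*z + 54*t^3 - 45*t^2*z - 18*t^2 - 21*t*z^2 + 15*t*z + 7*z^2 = 54*t^3 + t^2*(-45*z - 81) + t*(-21*z^2 + 84*z + 9) + 28*z^2 - 32*z + 4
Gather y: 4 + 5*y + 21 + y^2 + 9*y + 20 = y^2 + 14*y + 45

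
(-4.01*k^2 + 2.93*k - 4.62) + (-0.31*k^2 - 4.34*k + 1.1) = -4.32*k^2 - 1.41*k - 3.52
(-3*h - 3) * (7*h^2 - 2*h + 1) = -21*h^3 - 15*h^2 + 3*h - 3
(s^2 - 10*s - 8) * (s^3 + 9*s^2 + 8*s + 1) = s^5 - s^4 - 90*s^3 - 151*s^2 - 74*s - 8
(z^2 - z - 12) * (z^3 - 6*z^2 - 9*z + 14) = z^5 - 7*z^4 - 15*z^3 + 95*z^2 + 94*z - 168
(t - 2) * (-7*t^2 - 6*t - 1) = -7*t^3 + 8*t^2 + 11*t + 2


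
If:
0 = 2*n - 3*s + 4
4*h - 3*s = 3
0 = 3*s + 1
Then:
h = 1/2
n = -5/2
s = -1/3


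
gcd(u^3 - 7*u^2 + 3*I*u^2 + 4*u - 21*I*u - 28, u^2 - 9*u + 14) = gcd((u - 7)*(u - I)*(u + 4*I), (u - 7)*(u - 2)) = u - 7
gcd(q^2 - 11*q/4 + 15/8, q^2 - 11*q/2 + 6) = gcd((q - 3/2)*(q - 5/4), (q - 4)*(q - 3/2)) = q - 3/2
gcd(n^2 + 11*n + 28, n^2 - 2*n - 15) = 1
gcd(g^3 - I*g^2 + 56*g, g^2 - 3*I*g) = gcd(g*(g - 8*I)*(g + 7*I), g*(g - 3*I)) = g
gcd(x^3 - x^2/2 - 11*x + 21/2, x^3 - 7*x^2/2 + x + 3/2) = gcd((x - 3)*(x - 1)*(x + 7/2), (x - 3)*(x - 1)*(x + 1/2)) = x^2 - 4*x + 3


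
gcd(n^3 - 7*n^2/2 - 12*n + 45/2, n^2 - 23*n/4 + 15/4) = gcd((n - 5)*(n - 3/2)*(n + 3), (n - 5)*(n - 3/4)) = n - 5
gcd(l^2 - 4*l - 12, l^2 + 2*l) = l + 2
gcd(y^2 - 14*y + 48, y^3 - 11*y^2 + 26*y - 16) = y - 8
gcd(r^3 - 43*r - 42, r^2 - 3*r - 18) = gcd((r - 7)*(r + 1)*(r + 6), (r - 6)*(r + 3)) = 1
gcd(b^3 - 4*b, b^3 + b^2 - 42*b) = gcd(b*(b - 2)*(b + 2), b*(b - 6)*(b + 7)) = b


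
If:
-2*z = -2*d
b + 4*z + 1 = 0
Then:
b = -4*z - 1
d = z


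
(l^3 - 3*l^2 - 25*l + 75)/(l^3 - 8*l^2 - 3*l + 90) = (l^2 + 2*l - 15)/(l^2 - 3*l - 18)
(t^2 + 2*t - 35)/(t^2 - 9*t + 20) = (t + 7)/(t - 4)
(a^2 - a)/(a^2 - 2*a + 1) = a/(a - 1)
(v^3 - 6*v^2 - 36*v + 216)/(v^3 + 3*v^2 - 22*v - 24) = (v^2 - 12*v + 36)/(v^2 - 3*v - 4)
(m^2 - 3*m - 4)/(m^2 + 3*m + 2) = (m - 4)/(m + 2)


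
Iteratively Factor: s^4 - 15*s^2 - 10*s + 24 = (s + 3)*(s^3 - 3*s^2 - 6*s + 8) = (s - 4)*(s + 3)*(s^2 + s - 2) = (s - 4)*(s + 2)*(s + 3)*(s - 1)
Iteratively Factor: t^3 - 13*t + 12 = (t - 1)*(t^2 + t - 12) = (t - 3)*(t - 1)*(t + 4)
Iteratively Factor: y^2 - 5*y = (y - 5)*(y)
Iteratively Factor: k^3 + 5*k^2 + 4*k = (k)*(k^2 + 5*k + 4) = k*(k + 4)*(k + 1)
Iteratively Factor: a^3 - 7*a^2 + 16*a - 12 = (a - 3)*(a^2 - 4*a + 4) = (a - 3)*(a - 2)*(a - 2)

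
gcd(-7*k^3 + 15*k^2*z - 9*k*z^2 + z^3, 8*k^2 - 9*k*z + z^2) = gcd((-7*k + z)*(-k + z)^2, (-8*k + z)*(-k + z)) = -k + z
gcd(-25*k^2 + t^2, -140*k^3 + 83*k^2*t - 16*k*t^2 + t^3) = -5*k + t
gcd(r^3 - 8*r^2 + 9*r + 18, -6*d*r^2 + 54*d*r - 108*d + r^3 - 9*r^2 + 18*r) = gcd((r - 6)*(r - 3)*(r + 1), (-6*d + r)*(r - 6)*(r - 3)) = r^2 - 9*r + 18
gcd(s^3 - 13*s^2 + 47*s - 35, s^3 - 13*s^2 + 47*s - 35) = s^3 - 13*s^2 + 47*s - 35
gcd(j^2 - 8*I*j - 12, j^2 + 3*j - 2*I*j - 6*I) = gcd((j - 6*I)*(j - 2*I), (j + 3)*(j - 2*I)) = j - 2*I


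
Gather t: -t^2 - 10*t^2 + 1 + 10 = 11 - 11*t^2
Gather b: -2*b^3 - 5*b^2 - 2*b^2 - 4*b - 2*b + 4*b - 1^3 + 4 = -2*b^3 - 7*b^2 - 2*b + 3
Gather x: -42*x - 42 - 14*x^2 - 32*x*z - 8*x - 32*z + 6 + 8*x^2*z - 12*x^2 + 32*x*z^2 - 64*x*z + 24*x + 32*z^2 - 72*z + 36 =x^2*(8*z - 26) + x*(32*z^2 - 96*z - 26) + 32*z^2 - 104*z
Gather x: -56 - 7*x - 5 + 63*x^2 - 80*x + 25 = 63*x^2 - 87*x - 36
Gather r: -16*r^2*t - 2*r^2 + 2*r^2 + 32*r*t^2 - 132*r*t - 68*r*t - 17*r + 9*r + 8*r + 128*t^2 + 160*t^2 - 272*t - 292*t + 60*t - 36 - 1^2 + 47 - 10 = -16*r^2*t + r*(32*t^2 - 200*t) + 288*t^2 - 504*t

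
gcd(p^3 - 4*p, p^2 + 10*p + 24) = 1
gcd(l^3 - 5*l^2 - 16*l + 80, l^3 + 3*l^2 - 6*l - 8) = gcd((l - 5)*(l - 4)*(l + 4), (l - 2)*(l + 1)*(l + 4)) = l + 4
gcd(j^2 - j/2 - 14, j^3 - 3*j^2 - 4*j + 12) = 1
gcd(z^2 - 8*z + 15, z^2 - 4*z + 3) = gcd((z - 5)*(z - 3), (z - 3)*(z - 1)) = z - 3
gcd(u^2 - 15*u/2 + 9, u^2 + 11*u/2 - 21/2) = u - 3/2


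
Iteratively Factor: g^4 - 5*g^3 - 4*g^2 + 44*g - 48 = (g - 2)*(g^3 - 3*g^2 - 10*g + 24) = (g - 2)*(g + 3)*(g^2 - 6*g + 8) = (g - 2)^2*(g + 3)*(g - 4)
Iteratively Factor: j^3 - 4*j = (j + 2)*(j^2 - 2*j) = (j - 2)*(j + 2)*(j)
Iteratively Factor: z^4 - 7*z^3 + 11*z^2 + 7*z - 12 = (z - 1)*(z^3 - 6*z^2 + 5*z + 12) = (z - 3)*(z - 1)*(z^2 - 3*z - 4) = (z - 4)*(z - 3)*(z - 1)*(z + 1)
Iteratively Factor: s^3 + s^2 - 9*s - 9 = (s + 3)*(s^2 - 2*s - 3) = (s - 3)*(s + 3)*(s + 1)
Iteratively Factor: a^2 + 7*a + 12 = (a + 3)*(a + 4)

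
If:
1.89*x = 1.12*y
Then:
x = 0.592592592592593*y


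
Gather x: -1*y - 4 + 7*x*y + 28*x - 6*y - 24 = x*(7*y + 28) - 7*y - 28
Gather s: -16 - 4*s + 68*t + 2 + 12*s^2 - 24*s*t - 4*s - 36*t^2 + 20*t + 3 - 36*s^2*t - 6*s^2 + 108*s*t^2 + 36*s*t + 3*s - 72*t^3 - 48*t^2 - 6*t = s^2*(6 - 36*t) + s*(108*t^2 + 12*t - 5) - 72*t^3 - 84*t^2 + 82*t - 11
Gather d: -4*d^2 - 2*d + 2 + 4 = -4*d^2 - 2*d + 6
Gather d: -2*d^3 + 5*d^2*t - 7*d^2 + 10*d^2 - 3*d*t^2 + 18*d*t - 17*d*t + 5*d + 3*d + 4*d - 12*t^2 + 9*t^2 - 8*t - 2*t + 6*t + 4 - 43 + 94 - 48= -2*d^3 + d^2*(5*t + 3) + d*(-3*t^2 + t + 12) - 3*t^2 - 4*t + 7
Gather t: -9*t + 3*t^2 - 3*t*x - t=3*t^2 + t*(-3*x - 10)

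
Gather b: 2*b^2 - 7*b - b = 2*b^2 - 8*b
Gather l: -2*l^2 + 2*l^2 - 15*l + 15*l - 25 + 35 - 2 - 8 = 0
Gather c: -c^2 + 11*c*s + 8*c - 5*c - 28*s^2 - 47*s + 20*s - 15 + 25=-c^2 + c*(11*s + 3) - 28*s^2 - 27*s + 10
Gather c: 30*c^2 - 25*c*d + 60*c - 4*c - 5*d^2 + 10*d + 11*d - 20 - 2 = 30*c^2 + c*(56 - 25*d) - 5*d^2 + 21*d - 22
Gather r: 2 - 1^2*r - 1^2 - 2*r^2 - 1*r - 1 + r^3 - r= r^3 - 2*r^2 - 3*r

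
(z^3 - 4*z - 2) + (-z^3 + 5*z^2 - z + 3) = 5*z^2 - 5*z + 1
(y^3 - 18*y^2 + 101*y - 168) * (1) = y^3 - 18*y^2 + 101*y - 168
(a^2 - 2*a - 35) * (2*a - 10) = 2*a^3 - 14*a^2 - 50*a + 350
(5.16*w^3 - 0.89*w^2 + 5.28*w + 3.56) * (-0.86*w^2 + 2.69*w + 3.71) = -4.4376*w^5 + 14.6458*w^4 + 12.2087*w^3 + 7.8397*w^2 + 29.1652*w + 13.2076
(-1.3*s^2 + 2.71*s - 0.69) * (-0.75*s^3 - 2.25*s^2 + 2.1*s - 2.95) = 0.975*s^5 + 0.892500000000001*s^4 - 8.31*s^3 + 11.0785*s^2 - 9.4435*s + 2.0355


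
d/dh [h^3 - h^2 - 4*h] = 3*h^2 - 2*h - 4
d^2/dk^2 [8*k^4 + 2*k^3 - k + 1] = 12*k*(8*k + 1)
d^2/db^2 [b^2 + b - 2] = 2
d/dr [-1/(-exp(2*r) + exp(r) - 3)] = (1 - 2*exp(r))*exp(r)/(exp(2*r) - exp(r) + 3)^2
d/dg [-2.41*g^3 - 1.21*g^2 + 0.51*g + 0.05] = -7.23*g^2 - 2.42*g + 0.51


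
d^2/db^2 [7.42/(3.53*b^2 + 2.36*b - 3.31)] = (-184.919756*b^2 - 123.629072*b + 7.42*(7.06*b + 2.36)*(14.12*b + 4.72) + 173.395012)/(3.53*b^2 + 2.36*b - 3.31)^3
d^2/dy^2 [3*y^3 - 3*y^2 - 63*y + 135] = 18*y - 6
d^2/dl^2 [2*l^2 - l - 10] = 4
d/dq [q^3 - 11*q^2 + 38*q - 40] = 3*q^2 - 22*q + 38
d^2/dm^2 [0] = 0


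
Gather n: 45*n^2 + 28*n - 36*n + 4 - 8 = 45*n^2 - 8*n - 4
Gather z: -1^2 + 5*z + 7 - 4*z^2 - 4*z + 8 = -4*z^2 + z + 14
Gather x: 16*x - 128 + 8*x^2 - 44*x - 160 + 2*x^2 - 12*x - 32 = 10*x^2 - 40*x - 320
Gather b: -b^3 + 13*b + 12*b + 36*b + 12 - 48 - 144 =-b^3 + 61*b - 180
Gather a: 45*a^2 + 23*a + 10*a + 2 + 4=45*a^2 + 33*a + 6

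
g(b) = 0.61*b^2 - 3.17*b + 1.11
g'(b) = 1.22*b - 3.17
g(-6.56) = 48.16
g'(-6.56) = -11.17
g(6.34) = 5.53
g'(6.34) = 4.56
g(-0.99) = 4.85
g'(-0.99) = -4.38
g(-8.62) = 73.76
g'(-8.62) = -13.69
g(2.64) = -3.01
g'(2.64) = 0.05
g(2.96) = -2.93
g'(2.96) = 0.44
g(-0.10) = 1.43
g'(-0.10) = -3.29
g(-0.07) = 1.33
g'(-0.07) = -3.26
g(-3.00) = 16.11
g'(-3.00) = -6.83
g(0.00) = 1.11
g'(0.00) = -3.17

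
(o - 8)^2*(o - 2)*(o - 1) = o^4 - 19*o^3 + 114*o^2 - 224*o + 128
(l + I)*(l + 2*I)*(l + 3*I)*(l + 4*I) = l^4 + 10*I*l^3 - 35*l^2 - 50*I*l + 24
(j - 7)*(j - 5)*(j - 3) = j^3 - 15*j^2 + 71*j - 105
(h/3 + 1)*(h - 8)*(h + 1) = h^3/3 - 4*h^2/3 - 29*h/3 - 8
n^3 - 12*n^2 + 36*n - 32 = (n - 8)*(n - 2)^2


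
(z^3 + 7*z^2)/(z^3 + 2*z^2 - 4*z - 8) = z^2*(z + 7)/(z^3 + 2*z^2 - 4*z - 8)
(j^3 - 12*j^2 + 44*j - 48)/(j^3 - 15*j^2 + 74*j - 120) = (j - 2)/(j - 5)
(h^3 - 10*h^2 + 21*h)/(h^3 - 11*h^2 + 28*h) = (h - 3)/(h - 4)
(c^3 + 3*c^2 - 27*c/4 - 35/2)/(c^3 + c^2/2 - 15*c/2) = (c^2 + 11*c/2 + 7)/(c*(c + 3))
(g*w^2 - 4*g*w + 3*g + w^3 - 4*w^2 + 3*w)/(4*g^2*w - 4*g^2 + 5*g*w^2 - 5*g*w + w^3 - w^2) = (w - 3)/(4*g + w)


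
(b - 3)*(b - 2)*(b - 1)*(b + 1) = b^4 - 5*b^3 + 5*b^2 + 5*b - 6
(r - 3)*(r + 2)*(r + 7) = r^3 + 6*r^2 - 13*r - 42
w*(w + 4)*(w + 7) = w^3 + 11*w^2 + 28*w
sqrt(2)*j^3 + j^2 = j^2*(sqrt(2)*j + 1)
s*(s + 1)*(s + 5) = s^3 + 6*s^2 + 5*s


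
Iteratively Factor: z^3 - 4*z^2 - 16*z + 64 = (z - 4)*(z^2 - 16) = (z - 4)*(z + 4)*(z - 4)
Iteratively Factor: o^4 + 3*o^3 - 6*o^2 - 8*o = (o + 4)*(o^3 - o^2 - 2*o) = (o - 2)*(o + 4)*(o^2 + o) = (o - 2)*(o + 1)*(o + 4)*(o)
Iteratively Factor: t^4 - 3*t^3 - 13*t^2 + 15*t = (t - 5)*(t^3 + 2*t^2 - 3*t) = (t - 5)*(t + 3)*(t^2 - t) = (t - 5)*(t - 1)*(t + 3)*(t)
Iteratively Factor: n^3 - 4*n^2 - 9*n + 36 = (n - 4)*(n^2 - 9) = (n - 4)*(n + 3)*(n - 3)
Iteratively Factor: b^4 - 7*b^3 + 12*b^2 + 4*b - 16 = (b - 2)*(b^3 - 5*b^2 + 2*b + 8) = (b - 2)*(b + 1)*(b^2 - 6*b + 8) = (b - 2)^2*(b + 1)*(b - 4)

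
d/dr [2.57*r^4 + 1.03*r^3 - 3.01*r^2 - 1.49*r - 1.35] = 10.28*r^3 + 3.09*r^2 - 6.02*r - 1.49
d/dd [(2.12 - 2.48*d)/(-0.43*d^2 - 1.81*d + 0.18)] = (-1.0664*d^2 + 1.8232*d + 3.3908)/(0.1849*d^4 + 1.5566*d^3 + 3.1213*d^2 - 0.6516*d + 0.0324)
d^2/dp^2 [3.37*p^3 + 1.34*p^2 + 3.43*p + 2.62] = 20.22*p + 2.68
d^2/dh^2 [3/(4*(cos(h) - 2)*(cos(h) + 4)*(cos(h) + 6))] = 3*(-288*(1 - cos(h)^2)^2 + 12*sin(h)^6 + 3*cos(h)^6 - 88*cos(h)^5 - 400*cos(h)^3 - 1684*cos(h)^2 + 288*cos(h) + 1076)/(4*(cos(h) - 2)^3*(cos(h) + 4)^3*(cos(h) + 6)^3)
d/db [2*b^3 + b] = 6*b^2 + 1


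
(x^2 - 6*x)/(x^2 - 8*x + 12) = x/(x - 2)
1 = 1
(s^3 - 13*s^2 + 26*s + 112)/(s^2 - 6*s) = (s^3 - 13*s^2 + 26*s + 112)/(s*(s - 6))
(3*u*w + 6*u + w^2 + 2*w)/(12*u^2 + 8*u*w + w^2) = (3*u*w + 6*u + w^2 + 2*w)/(12*u^2 + 8*u*w + w^2)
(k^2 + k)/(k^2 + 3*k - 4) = k*(k + 1)/(k^2 + 3*k - 4)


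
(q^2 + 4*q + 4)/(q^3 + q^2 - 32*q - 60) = (q + 2)/(q^2 - q - 30)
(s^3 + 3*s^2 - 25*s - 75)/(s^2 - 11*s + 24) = (s^3 + 3*s^2 - 25*s - 75)/(s^2 - 11*s + 24)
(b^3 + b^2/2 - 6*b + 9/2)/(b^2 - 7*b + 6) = (2*b^2 + 3*b - 9)/(2*(b - 6))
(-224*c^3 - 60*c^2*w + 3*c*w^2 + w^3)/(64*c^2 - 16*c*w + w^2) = (28*c^2 + 11*c*w + w^2)/(-8*c + w)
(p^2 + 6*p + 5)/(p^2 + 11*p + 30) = (p + 1)/(p + 6)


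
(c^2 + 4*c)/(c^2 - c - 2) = c*(c + 4)/(c^2 - c - 2)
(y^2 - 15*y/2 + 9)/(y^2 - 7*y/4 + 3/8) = 4*(y - 6)/(4*y - 1)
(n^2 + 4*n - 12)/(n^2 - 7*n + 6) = (n^2 + 4*n - 12)/(n^2 - 7*n + 6)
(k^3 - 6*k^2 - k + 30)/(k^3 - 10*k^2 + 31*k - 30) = (k + 2)/(k - 2)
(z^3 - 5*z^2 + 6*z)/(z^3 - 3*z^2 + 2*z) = (z - 3)/(z - 1)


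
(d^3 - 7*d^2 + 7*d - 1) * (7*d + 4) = 7*d^4 - 45*d^3 + 21*d^2 + 21*d - 4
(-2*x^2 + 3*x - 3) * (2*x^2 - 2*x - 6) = -4*x^4 + 10*x^3 - 12*x + 18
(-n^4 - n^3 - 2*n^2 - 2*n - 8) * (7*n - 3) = -7*n^5 - 4*n^4 - 11*n^3 - 8*n^2 - 50*n + 24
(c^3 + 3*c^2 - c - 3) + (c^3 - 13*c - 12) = 2*c^3 + 3*c^2 - 14*c - 15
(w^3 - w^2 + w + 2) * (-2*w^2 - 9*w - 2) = -2*w^5 - 7*w^4 + 5*w^3 - 11*w^2 - 20*w - 4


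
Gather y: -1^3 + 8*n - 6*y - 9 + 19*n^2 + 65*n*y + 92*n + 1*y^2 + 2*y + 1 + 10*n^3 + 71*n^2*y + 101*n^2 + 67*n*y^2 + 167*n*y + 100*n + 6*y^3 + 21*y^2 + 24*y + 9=10*n^3 + 120*n^2 + 200*n + 6*y^3 + y^2*(67*n + 22) + y*(71*n^2 + 232*n + 20)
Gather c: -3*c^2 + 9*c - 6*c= -3*c^2 + 3*c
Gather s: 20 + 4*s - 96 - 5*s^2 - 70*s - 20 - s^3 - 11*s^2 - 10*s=-s^3 - 16*s^2 - 76*s - 96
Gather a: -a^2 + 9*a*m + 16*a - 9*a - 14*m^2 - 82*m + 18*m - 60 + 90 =-a^2 + a*(9*m + 7) - 14*m^2 - 64*m + 30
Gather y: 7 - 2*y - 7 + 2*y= 0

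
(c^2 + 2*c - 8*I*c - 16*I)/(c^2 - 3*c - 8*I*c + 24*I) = (c + 2)/(c - 3)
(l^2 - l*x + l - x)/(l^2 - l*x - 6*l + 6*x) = (l + 1)/(l - 6)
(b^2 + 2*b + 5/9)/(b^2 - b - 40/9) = (3*b + 1)/(3*b - 8)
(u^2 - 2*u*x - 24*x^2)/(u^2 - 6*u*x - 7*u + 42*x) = (u + 4*x)/(u - 7)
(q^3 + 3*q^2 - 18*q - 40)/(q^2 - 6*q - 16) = (q^2 + q - 20)/(q - 8)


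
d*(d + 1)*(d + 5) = d^3 + 6*d^2 + 5*d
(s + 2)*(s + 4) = s^2 + 6*s + 8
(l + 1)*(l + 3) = l^2 + 4*l + 3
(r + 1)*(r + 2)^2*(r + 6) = r^4 + 11*r^3 + 38*r^2 + 52*r + 24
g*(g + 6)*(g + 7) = g^3 + 13*g^2 + 42*g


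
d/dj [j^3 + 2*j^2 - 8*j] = 3*j^2 + 4*j - 8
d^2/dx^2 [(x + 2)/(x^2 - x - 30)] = 2*((-3*x - 1)*(-x^2 + x + 30) - (x + 2)*(2*x - 1)^2)/(-x^2 + x + 30)^3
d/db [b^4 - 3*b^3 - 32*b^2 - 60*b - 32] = 4*b^3 - 9*b^2 - 64*b - 60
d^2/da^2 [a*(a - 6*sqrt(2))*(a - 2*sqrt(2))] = 6*a - 16*sqrt(2)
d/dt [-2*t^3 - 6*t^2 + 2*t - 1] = -6*t^2 - 12*t + 2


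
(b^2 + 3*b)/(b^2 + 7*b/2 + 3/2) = 2*b/(2*b + 1)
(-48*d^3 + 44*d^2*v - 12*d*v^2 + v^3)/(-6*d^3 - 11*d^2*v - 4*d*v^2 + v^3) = (8*d^2 - 6*d*v + v^2)/(d^2 + 2*d*v + v^2)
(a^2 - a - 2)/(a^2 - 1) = (a - 2)/(a - 1)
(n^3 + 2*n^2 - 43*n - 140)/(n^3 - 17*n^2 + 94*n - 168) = (n^2 + 9*n + 20)/(n^2 - 10*n + 24)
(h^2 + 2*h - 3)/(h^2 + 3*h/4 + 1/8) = 8*(h^2 + 2*h - 3)/(8*h^2 + 6*h + 1)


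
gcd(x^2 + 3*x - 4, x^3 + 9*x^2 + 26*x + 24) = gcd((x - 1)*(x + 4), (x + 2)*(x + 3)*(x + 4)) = x + 4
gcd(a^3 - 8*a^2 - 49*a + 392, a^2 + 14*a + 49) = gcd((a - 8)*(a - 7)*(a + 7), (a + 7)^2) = a + 7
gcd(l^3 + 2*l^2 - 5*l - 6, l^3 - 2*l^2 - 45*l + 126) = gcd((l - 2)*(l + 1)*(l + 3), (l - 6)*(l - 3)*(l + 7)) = 1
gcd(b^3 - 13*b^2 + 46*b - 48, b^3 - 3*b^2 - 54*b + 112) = b^2 - 10*b + 16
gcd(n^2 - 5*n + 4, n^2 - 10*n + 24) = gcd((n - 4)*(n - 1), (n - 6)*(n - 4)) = n - 4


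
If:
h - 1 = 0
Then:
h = 1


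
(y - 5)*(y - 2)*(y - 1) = y^3 - 8*y^2 + 17*y - 10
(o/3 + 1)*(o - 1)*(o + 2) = o^3/3 + 4*o^2/3 + o/3 - 2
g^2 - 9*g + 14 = (g - 7)*(g - 2)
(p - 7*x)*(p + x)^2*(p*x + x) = p^4*x - 5*p^3*x^2 + p^3*x - 13*p^2*x^3 - 5*p^2*x^2 - 7*p*x^4 - 13*p*x^3 - 7*x^4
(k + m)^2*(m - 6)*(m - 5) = k^2*m^2 - 11*k^2*m + 30*k^2 + 2*k*m^3 - 22*k*m^2 + 60*k*m + m^4 - 11*m^3 + 30*m^2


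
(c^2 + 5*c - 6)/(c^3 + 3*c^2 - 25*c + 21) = (c + 6)/(c^2 + 4*c - 21)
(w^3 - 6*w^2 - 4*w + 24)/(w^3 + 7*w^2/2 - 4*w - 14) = 2*(w - 6)/(2*w + 7)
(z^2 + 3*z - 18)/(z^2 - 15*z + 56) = (z^2 + 3*z - 18)/(z^2 - 15*z + 56)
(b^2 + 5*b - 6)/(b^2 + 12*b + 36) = (b - 1)/(b + 6)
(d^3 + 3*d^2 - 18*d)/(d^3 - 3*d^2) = (d + 6)/d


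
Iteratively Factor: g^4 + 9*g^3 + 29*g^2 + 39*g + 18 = (g + 1)*(g^3 + 8*g^2 + 21*g + 18) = (g + 1)*(g + 3)*(g^2 + 5*g + 6) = (g + 1)*(g + 3)^2*(g + 2)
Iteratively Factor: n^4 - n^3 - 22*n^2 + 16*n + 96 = (n - 4)*(n^3 + 3*n^2 - 10*n - 24) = (n - 4)*(n + 4)*(n^2 - n - 6) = (n - 4)*(n + 2)*(n + 4)*(n - 3)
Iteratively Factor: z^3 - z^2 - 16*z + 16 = (z + 4)*(z^2 - 5*z + 4) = (z - 1)*(z + 4)*(z - 4)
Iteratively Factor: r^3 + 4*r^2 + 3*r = (r)*(r^2 + 4*r + 3) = r*(r + 1)*(r + 3)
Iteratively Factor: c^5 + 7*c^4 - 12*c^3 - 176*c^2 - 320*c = (c)*(c^4 + 7*c^3 - 12*c^2 - 176*c - 320) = c*(c - 5)*(c^3 + 12*c^2 + 48*c + 64) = c*(c - 5)*(c + 4)*(c^2 + 8*c + 16) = c*(c - 5)*(c + 4)^2*(c + 4)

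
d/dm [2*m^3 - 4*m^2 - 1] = 2*m*(3*m - 4)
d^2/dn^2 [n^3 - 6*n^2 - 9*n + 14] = 6*n - 12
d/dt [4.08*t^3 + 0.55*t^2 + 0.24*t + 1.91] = 12.24*t^2 + 1.1*t + 0.24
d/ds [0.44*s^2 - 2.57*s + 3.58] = 0.88*s - 2.57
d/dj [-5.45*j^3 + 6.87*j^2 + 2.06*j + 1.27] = -16.35*j^2 + 13.74*j + 2.06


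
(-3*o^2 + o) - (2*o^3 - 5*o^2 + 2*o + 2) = -2*o^3 + 2*o^2 - o - 2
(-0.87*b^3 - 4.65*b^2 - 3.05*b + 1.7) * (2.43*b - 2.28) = -2.1141*b^4 - 9.3159*b^3 + 3.1905*b^2 + 11.085*b - 3.876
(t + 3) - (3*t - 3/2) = 9/2 - 2*t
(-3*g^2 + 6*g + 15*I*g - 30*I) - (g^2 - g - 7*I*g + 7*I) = -4*g^2 + 7*g + 22*I*g - 37*I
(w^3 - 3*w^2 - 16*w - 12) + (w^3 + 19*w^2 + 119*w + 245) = 2*w^3 + 16*w^2 + 103*w + 233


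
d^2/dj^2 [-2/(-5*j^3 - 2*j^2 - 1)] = 4*(j^2*(15*j + 4)^2 - (15*j + 2)*(5*j^3 + 2*j^2 + 1))/(5*j^3 + 2*j^2 + 1)^3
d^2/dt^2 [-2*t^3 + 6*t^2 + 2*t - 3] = 12 - 12*t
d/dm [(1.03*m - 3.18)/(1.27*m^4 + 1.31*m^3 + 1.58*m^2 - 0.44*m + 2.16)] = (-3.9243*m^4 + 13.4558*m^3 + 10.87*m^2 + 10.0488*m + 0.8256)/(1.6129*m^8 + 3.3274*m^7 + 5.7293*m^6 + 3.022*m^5 + 6.83*m^4 + 4.2688*m^3 + 7.0192*m^2 - 1.9008*m + 4.6656)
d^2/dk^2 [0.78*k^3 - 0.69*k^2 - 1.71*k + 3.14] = 4.68*k - 1.38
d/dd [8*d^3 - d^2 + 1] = 2*d*(12*d - 1)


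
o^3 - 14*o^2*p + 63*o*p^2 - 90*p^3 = (o - 6*p)*(o - 5*p)*(o - 3*p)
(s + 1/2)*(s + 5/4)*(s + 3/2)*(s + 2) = s^4 + 21*s^3/4 + 39*s^2/4 + 119*s/16 + 15/8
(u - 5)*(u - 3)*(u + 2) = u^3 - 6*u^2 - u + 30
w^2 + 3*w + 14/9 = (w + 2/3)*(w + 7/3)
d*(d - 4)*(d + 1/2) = d^3 - 7*d^2/2 - 2*d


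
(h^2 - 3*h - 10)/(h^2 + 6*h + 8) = (h - 5)/(h + 4)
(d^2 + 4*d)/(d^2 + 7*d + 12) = d/(d + 3)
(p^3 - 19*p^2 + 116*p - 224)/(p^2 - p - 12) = (p^2 - 15*p + 56)/(p + 3)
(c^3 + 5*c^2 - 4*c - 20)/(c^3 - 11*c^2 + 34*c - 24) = (c^3 + 5*c^2 - 4*c - 20)/(c^3 - 11*c^2 + 34*c - 24)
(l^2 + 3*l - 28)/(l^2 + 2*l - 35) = (l - 4)/(l - 5)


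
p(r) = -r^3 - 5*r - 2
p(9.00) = -776.00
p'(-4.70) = -71.27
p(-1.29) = 6.60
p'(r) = -3*r^2 - 5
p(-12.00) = 1786.00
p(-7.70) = 493.03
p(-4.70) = 125.32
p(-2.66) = 30.12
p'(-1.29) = -9.99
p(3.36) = -56.73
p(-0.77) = 2.31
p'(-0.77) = -6.78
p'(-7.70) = -182.87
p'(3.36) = -38.87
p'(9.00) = -248.00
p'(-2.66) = -26.23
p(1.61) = -14.22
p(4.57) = -120.29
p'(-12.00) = -437.00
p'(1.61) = -12.78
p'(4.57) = -67.65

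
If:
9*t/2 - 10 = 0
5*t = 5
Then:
No Solution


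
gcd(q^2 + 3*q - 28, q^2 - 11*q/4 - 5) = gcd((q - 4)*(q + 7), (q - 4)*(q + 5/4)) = q - 4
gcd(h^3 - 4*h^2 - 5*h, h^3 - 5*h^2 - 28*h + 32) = 1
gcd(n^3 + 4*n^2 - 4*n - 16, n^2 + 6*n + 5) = 1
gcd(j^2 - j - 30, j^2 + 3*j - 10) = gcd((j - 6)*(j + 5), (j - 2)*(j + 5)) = j + 5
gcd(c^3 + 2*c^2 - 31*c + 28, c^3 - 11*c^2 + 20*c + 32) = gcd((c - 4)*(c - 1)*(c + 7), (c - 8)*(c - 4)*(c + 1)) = c - 4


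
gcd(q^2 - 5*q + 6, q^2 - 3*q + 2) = q - 2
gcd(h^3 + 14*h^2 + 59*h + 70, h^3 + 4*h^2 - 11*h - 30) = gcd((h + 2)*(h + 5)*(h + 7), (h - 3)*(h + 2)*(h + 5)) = h^2 + 7*h + 10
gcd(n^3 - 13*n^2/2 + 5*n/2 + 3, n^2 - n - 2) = 1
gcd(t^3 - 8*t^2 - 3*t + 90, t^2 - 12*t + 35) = t - 5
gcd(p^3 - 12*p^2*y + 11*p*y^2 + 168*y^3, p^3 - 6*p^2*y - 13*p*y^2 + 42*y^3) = -p^2 + 4*p*y + 21*y^2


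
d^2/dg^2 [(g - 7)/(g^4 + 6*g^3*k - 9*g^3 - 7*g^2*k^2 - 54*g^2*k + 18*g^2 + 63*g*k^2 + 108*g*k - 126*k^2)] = 2*((g - 7)*(4*g^3 + 18*g^2*k - 27*g^2 - 14*g*k^2 - 108*g*k + 36*g + 63*k^2 + 108*k)^2 + (-4*g^3 - 18*g^2*k + 27*g^2 + 14*g*k^2 + 108*g*k - 36*g - 63*k^2 - 108*k - (g - 7)*(6*g^2 + 18*g*k - 27*g - 7*k^2 - 54*k + 18))*(g^4 + 6*g^3*k - 9*g^3 - 7*g^2*k^2 - 54*g^2*k + 18*g^2 + 63*g*k^2 + 108*g*k - 126*k^2))/(g^4 + 6*g^3*k - 9*g^3 - 7*g^2*k^2 - 54*g^2*k + 18*g^2 + 63*g*k^2 + 108*g*k - 126*k^2)^3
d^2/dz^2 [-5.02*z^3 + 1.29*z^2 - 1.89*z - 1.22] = 2.58 - 30.12*z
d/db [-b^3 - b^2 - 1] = b*(-3*b - 2)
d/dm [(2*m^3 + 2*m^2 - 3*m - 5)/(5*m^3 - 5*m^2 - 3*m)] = (-20*m^4 + 18*m^3 + 54*m^2 - 50*m - 15)/(m^2*(25*m^4 - 50*m^3 - 5*m^2 + 30*m + 9))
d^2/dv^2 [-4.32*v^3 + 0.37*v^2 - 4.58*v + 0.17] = 0.74 - 25.92*v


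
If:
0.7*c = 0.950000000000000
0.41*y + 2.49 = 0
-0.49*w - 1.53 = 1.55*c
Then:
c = 1.36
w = -7.42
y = -6.07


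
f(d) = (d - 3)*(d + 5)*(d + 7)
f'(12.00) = 647.00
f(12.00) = 2907.00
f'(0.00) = -1.00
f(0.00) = -105.00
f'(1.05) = 21.21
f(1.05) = -94.97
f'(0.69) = 12.85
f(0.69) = -101.08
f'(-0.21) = -4.65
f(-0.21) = -104.40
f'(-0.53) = -9.70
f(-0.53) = -102.09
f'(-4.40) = -22.12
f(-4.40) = -11.54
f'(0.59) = 10.66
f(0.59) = -102.25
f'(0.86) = 16.70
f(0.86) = -98.57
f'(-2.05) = -25.29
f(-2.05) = -73.74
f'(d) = (d - 3)*(d + 5) + (d - 3)*(d + 7) + (d + 5)*(d + 7) = 3*d^2 + 18*d - 1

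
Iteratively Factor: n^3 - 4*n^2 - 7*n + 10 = (n - 1)*(n^2 - 3*n - 10) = (n - 1)*(n + 2)*(n - 5)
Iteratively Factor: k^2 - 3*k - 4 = (k - 4)*(k + 1)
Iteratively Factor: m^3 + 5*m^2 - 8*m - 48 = (m - 3)*(m^2 + 8*m + 16) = (m - 3)*(m + 4)*(m + 4)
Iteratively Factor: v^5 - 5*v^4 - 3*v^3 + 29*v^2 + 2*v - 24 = (v - 3)*(v^4 - 2*v^3 - 9*v^2 + 2*v + 8) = (v - 3)*(v - 1)*(v^3 - v^2 - 10*v - 8) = (v - 3)*(v - 1)*(v + 1)*(v^2 - 2*v - 8) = (v - 4)*(v - 3)*(v - 1)*(v + 1)*(v + 2)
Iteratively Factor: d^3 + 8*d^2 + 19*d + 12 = (d + 1)*(d^2 + 7*d + 12) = (d + 1)*(d + 3)*(d + 4)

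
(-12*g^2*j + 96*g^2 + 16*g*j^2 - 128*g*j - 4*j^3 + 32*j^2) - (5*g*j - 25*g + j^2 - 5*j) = -12*g^2*j + 96*g^2 + 16*g*j^2 - 133*g*j + 25*g - 4*j^3 + 31*j^2 + 5*j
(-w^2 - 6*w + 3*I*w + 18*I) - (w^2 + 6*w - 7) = -2*w^2 - 12*w + 3*I*w + 7 + 18*I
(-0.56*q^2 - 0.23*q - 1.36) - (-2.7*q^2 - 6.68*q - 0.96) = 2.14*q^2 + 6.45*q - 0.4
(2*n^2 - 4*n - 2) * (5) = 10*n^2 - 20*n - 10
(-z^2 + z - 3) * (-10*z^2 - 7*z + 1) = 10*z^4 - 3*z^3 + 22*z^2 + 22*z - 3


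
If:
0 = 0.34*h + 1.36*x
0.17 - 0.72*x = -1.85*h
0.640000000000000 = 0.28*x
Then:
No Solution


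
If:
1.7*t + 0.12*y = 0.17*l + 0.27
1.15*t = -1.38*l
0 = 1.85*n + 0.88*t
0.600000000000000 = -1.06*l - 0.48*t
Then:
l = -1.24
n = -0.71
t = 1.49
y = -20.58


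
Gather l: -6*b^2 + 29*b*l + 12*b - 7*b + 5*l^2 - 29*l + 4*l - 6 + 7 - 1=-6*b^2 + 5*b + 5*l^2 + l*(29*b - 25)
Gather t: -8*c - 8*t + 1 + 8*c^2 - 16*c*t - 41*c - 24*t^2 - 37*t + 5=8*c^2 - 49*c - 24*t^2 + t*(-16*c - 45) + 6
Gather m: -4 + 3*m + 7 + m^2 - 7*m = m^2 - 4*m + 3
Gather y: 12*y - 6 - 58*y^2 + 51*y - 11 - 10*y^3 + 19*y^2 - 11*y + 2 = -10*y^3 - 39*y^2 + 52*y - 15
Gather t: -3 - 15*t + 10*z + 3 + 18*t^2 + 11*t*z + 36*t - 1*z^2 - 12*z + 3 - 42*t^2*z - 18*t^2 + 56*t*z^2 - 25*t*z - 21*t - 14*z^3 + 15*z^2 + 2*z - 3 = -42*t^2*z + t*(56*z^2 - 14*z) - 14*z^3 + 14*z^2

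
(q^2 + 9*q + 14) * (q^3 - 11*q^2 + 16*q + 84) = q^5 - 2*q^4 - 69*q^3 + 74*q^2 + 980*q + 1176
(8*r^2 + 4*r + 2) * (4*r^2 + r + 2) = 32*r^4 + 24*r^3 + 28*r^2 + 10*r + 4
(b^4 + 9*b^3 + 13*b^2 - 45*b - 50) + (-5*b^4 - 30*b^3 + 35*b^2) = -4*b^4 - 21*b^3 + 48*b^2 - 45*b - 50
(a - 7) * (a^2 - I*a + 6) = a^3 - 7*a^2 - I*a^2 + 6*a + 7*I*a - 42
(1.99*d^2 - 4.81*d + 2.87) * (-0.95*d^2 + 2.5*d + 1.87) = -1.8905*d^4 + 9.5445*d^3 - 11.0302*d^2 - 1.8197*d + 5.3669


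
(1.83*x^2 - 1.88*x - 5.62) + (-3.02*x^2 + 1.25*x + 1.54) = -1.19*x^2 - 0.63*x - 4.08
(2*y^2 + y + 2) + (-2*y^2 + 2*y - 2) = 3*y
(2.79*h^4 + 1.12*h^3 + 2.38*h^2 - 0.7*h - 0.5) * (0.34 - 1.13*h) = -3.1527*h^5 - 0.317*h^4 - 2.3086*h^3 + 1.6002*h^2 + 0.327*h - 0.17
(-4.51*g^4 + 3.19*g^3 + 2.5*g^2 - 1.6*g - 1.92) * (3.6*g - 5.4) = -16.236*g^5 + 35.838*g^4 - 8.226*g^3 - 19.26*g^2 + 1.728*g + 10.368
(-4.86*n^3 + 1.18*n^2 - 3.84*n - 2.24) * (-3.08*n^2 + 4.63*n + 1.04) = 14.9688*n^5 - 26.1362*n^4 + 12.2362*n^3 - 9.6528*n^2 - 14.3648*n - 2.3296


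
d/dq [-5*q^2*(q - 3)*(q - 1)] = 10*q*(-2*q^2 + 6*q - 3)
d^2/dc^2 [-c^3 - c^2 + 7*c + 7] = -6*c - 2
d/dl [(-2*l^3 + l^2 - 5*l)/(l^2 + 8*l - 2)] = (-2*l^4 - 32*l^3 + 25*l^2 - 4*l + 10)/(l^4 + 16*l^3 + 60*l^2 - 32*l + 4)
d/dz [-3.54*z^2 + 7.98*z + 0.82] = 7.98 - 7.08*z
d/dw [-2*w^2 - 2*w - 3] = -4*w - 2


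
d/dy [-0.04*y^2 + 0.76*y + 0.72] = 0.76 - 0.08*y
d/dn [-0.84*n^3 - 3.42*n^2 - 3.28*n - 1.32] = -2.52*n^2 - 6.84*n - 3.28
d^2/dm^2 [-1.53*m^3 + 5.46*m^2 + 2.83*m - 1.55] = 10.92 - 9.18*m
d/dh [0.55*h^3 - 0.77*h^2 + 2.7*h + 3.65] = 1.65*h^2 - 1.54*h + 2.7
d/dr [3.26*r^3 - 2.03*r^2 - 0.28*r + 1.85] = 9.78*r^2 - 4.06*r - 0.28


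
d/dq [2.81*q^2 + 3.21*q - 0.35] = 5.62*q + 3.21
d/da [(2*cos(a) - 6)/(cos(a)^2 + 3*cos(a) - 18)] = 2*sin(a)/(cos(a) + 6)^2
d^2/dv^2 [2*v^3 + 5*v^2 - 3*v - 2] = 12*v + 10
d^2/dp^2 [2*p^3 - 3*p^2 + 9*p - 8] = 12*p - 6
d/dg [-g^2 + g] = 1 - 2*g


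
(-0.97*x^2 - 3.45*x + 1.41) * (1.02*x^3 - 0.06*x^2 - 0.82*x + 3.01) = -0.9894*x^5 - 3.4608*x^4 + 2.4406*x^3 - 0.1753*x^2 - 11.5407*x + 4.2441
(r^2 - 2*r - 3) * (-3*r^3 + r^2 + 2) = -3*r^5 + 7*r^4 + 7*r^3 - r^2 - 4*r - 6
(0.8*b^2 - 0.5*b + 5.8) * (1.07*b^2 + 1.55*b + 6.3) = 0.856*b^4 + 0.705*b^3 + 10.471*b^2 + 5.84*b + 36.54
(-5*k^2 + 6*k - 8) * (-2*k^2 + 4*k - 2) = 10*k^4 - 32*k^3 + 50*k^2 - 44*k + 16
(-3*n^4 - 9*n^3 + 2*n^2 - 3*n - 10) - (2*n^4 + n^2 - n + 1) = -5*n^4 - 9*n^3 + n^2 - 2*n - 11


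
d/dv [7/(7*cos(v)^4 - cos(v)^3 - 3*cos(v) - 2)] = 7*(28*cos(v)^3 - 3*cos(v)^2 - 3)*sin(v)/(-7*cos(v)^4 + cos(v)^3 + 3*cos(v) + 2)^2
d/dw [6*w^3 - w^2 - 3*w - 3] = 18*w^2 - 2*w - 3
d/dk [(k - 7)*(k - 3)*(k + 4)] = 3*k^2 - 12*k - 19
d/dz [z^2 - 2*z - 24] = 2*z - 2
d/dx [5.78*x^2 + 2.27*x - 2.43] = 11.56*x + 2.27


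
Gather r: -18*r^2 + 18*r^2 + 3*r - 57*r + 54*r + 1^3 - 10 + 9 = 0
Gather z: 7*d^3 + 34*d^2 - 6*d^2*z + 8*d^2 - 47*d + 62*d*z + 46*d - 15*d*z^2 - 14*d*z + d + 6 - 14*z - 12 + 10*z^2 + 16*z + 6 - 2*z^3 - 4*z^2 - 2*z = 7*d^3 + 42*d^2 - 2*z^3 + z^2*(6 - 15*d) + z*(-6*d^2 + 48*d)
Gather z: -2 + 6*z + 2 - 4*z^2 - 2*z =-4*z^2 + 4*z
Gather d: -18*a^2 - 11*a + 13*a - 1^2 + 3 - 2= -18*a^2 + 2*a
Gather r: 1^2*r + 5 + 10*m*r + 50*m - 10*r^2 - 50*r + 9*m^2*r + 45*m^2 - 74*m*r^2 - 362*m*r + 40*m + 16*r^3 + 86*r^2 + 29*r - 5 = 45*m^2 + 90*m + 16*r^3 + r^2*(76 - 74*m) + r*(9*m^2 - 352*m - 20)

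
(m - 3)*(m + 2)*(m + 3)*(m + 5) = m^4 + 7*m^3 + m^2 - 63*m - 90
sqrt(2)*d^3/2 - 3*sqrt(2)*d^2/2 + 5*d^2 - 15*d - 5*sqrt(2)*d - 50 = (d - 5)*(d + 5*sqrt(2))*(sqrt(2)*d/2 + sqrt(2))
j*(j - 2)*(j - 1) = j^3 - 3*j^2 + 2*j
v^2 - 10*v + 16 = (v - 8)*(v - 2)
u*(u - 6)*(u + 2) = u^3 - 4*u^2 - 12*u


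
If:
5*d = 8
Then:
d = 8/5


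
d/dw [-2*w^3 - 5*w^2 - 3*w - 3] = -6*w^2 - 10*w - 3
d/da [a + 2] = 1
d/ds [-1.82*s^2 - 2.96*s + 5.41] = -3.64*s - 2.96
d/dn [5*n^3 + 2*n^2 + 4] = n*(15*n + 4)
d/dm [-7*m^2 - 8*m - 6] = -14*m - 8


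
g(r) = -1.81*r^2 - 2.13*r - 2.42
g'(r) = -3.62*r - 2.13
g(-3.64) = -18.65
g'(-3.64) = 11.05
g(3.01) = -25.23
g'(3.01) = -13.03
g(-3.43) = -16.41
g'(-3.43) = 10.29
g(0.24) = -3.04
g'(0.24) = -3.00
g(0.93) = -5.97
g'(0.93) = -5.50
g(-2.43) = -7.93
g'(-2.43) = 6.67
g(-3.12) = -13.39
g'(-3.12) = 9.16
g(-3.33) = -15.40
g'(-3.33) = 9.92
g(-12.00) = -237.50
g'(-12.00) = 41.31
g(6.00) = -80.36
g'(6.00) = -23.85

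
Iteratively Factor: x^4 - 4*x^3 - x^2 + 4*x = (x - 4)*(x^3 - x) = (x - 4)*(x - 1)*(x^2 + x) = x*(x - 4)*(x - 1)*(x + 1)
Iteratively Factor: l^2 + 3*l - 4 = (l + 4)*(l - 1)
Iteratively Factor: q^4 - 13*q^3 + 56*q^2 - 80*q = (q - 4)*(q^3 - 9*q^2 + 20*q) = q*(q - 4)*(q^2 - 9*q + 20) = q*(q - 5)*(q - 4)*(q - 4)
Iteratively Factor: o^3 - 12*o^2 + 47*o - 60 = (o - 5)*(o^2 - 7*o + 12) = (o - 5)*(o - 3)*(o - 4)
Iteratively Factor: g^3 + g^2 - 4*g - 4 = (g - 2)*(g^2 + 3*g + 2) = (g - 2)*(g + 2)*(g + 1)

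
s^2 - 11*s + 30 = (s - 6)*(s - 5)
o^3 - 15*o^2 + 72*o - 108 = (o - 6)^2*(o - 3)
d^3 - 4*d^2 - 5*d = d*(d - 5)*(d + 1)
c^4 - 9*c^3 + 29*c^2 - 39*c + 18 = (c - 3)^2*(c - 2)*(c - 1)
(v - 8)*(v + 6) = v^2 - 2*v - 48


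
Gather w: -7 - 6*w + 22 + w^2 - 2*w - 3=w^2 - 8*w + 12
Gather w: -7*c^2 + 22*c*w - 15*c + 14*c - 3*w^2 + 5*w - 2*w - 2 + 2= -7*c^2 - c - 3*w^2 + w*(22*c + 3)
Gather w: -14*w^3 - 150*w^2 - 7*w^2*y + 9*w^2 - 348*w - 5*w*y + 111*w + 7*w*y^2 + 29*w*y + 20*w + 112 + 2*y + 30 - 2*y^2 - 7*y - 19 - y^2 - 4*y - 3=-14*w^3 + w^2*(-7*y - 141) + w*(7*y^2 + 24*y - 217) - 3*y^2 - 9*y + 120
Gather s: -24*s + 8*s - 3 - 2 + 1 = -16*s - 4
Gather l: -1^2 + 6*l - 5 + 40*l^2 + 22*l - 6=40*l^2 + 28*l - 12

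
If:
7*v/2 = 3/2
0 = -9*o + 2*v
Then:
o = 2/21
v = 3/7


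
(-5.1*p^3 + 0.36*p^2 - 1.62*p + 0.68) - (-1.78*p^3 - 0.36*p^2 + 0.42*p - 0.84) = -3.32*p^3 + 0.72*p^2 - 2.04*p + 1.52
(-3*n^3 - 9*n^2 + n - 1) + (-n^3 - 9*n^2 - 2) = -4*n^3 - 18*n^2 + n - 3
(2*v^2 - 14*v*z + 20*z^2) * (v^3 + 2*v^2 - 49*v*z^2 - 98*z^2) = 2*v^5 - 14*v^4*z + 4*v^4 - 78*v^3*z^2 - 28*v^3*z + 686*v^2*z^3 - 156*v^2*z^2 - 980*v*z^4 + 1372*v*z^3 - 1960*z^4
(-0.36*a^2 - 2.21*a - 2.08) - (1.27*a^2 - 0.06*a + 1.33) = -1.63*a^2 - 2.15*a - 3.41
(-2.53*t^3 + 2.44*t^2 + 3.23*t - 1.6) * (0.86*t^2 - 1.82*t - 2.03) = -2.1758*t^5 + 6.703*t^4 + 3.4729*t^3 - 12.2078*t^2 - 3.6449*t + 3.248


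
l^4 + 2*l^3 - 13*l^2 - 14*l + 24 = (l - 3)*(l - 1)*(l + 2)*(l + 4)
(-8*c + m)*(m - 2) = -8*c*m + 16*c + m^2 - 2*m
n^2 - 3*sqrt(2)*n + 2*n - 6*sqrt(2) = (n + 2)*(n - 3*sqrt(2))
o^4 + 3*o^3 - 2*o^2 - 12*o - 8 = (o - 2)*(o + 1)*(o + 2)^2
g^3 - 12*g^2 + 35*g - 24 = (g - 8)*(g - 3)*(g - 1)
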